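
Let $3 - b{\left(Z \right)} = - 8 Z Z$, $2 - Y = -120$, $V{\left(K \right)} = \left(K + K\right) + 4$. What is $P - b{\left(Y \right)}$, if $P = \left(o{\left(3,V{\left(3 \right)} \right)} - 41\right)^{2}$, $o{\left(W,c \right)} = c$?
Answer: $-118114$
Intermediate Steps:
$V{\left(K \right)} = 4 + 2 K$ ($V{\left(K \right)} = 2 K + 4 = 4 + 2 K$)
$Y = 122$ ($Y = 2 - -120 = 2 + 120 = 122$)
$P = 961$ ($P = \left(\left(4 + 2 \cdot 3\right) - 41\right)^{2} = \left(\left(4 + 6\right) - 41\right)^{2} = \left(10 - 41\right)^{2} = \left(-31\right)^{2} = 961$)
$b{\left(Z \right)} = 3 + 8 Z^{2}$ ($b{\left(Z \right)} = 3 - - 8 Z Z = 3 - - 8 Z^{2} = 3 + 8 Z^{2}$)
$P - b{\left(Y \right)} = 961 - \left(3 + 8 \cdot 122^{2}\right) = 961 - \left(3 + 8 \cdot 14884\right) = 961 - \left(3 + 119072\right) = 961 - 119075 = -118114$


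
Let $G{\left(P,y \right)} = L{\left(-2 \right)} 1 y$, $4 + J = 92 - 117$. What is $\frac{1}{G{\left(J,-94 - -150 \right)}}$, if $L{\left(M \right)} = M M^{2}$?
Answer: $- \frac{1}{448} \approx -0.0022321$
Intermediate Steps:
$L{\left(M \right)} = M^{3}$
$J = -29$ ($J = -4 + \left(92 - 117\right) = -4 - 25 = -29$)
$G{\left(P,y \right)} = - 8 y$ ($G{\left(P,y \right)} = \left(-2\right)^{3} \cdot 1 y = - 8 y$)
$\frac{1}{G{\left(J,-94 - -150 \right)}} = \frac{1}{\left(-8\right) \left(-94 - -150\right)} = \frac{1}{\left(-8\right) \left(-94 + 150\right)} = \frac{1}{\left(-8\right) 56} = \frac{1}{-448} = - \frac{1}{448}$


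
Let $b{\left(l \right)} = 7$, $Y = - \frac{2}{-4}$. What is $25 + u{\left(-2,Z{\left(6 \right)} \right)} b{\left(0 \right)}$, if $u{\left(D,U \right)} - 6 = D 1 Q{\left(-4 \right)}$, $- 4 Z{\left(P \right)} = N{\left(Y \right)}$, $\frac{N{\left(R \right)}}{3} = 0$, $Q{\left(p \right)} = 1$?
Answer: $53$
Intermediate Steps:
$Y = \frac{1}{2}$ ($Y = \left(-2\right) \left(- \frac{1}{4}\right) = \frac{1}{2} \approx 0.5$)
$N{\left(R \right)} = 0$ ($N{\left(R \right)} = 3 \cdot 0 = 0$)
$Z{\left(P \right)} = 0$ ($Z{\left(P \right)} = \left(- \frac{1}{4}\right) 0 = 0$)
$u{\left(D,U \right)} = 6 + D$ ($u{\left(D,U \right)} = 6 + D 1 \cdot 1 = 6 + D 1 = 6 + D$)
$25 + u{\left(-2,Z{\left(6 \right)} \right)} b{\left(0 \right)} = 25 + \left(6 - 2\right) 7 = 25 + 4 \cdot 7 = 25 + 28 = 53$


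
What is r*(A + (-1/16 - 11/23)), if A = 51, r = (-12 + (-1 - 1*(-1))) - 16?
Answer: -129983/92 ≈ -1412.9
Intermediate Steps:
r = -28 (r = (-12 + (-1 + 1)) - 16 = (-12 + 0) - 16 = -12 - 16 = -28)
r*(A + (-1/16 - 11/23)) = -28*(51 + (-1/16 - 11/23)) = -28*(51 - 199/368) = -28*18569/368 = -129983/92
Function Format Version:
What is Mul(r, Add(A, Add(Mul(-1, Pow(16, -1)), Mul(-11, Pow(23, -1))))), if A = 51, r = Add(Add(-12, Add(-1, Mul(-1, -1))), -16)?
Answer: Rational(-129983, 92) ≈ -1412.9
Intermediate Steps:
r = -28 (r = Add(Add(-12, Add(-1, 1)), -16) = Add(Add(-12, 0), -16) = Add(-12, -16) = -28)
Mul(r, Add(A, Add(Mul(-1, Pow(16, -1)), Mul(-11, Pow(23, -1))))) = Mul(-28, Add(51, Add(Mul(-1, Pow(16, -1)), Mul(-11, Pow(23, -1))))) = Mul(-28, Add(51, Add(Mul(-1, Rational(1, 16)), Mul(-11, Rational(1, 23))))) = Mul(-28, Add(51, Add(Rational(-1, 16), Rational(-11, 23)))) = Mul(-28, Add(51, Rational(-199, 368))) = Mul(-28, Rational(18569, 368)) = Rational(-129983, 92)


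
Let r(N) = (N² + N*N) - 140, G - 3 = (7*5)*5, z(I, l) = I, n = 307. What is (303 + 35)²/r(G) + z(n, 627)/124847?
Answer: 3570607916/1973456529 ≈ 1.8093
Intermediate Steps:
G = 178 (G = 3 + (7*5)*5 = 3 + 35*5 = 3 + 175 = 178)
r(N) = -140 + 2*N² (r(N) = (N² + N²) - 140 = 2*N² - 140 = -140 + 2*N²)
(303 + 35)²/r(G) + z(n, 627)/124847 = (303 + 35)²/(-140 + 2*178²) + 307/124847 = 338²/(-140 + 2*31684) + 307*(1/124847) = 114244/(-140 + 63368) + 307/124847 = 114244/63228 + 307/124847 = 114244*(1/63228) + 307/124847 = 28561/15807 + 307/124847 = 3570607916/1973456529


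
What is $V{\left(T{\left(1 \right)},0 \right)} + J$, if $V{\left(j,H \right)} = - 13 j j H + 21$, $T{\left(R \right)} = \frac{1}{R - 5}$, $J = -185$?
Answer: $-164$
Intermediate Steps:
$T{\left(R \right)} = \frac{1}{-5 + R}$
$V{\left(j,H \right)} = 21 - 13 H j^{2}$ ($V{\left(j,H \right)} = - 13 j^{2} H + 21 = - 13 H j^{2} + 21 = 21 - 13 H j^{2}$)
$V{\left(T{\left(1 \right)},0 \right)} + J = \left(21 - 0 \left(\frac{1}{-5 + 1}\right)^{2}\right) - 185 = \left(21 - 0 \left(\frac{1}{-4}\right)^{2}\right) - 185 = \left(21 - 0 \left(- \frac{1}{4}\right)^{2}\right) - 185 = \left(21 - 0 \cdot \frac{1}{16}\right) - 185 = \left(21 + 0\right) - 185 = 21 - 185 = -164$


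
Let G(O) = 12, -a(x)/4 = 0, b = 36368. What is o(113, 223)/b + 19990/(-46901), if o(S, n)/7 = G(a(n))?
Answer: -180764159/426423892 ≈ -0.42391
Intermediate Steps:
a(x) = 0 (a(x) = -4*0 = 0)
o(S, n) = 84 (o(S, n) = 7*12 = 84)
o(113, 223)/b + 19990/(-46901) = 84/36368 + 19990/(-46901) = 84*(1/36368) + 19990*(-1/46901) = 21/9092 - 19990/46901 = -180764159/426423892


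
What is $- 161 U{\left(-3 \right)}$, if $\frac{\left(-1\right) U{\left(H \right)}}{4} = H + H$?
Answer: $-3864$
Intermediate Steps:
$U{\left(H \right)} = - 8 H$ ($U{\left(H \right)} = - 4 \left(H + H\right) = - 4 \cdot 2 H = - 8 H$)
$- 161 U{\left(-3 \right)} = - 161 \left(\left(-8\right) \left(-3\right)\right) = \left(-161\right) 24 = -3864$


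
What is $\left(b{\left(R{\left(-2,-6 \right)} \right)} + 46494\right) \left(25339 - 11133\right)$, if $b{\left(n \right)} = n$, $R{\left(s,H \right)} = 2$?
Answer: $660522176$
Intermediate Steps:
$\left(b{\left(R{\left(-2,-6 \right)} \right)} + 46494\right) \left(25339 - 11133\right) = \left(2 + 46494\right) \left(25339 - 11133\right) = 46496 \cdot 14206 = 660522176$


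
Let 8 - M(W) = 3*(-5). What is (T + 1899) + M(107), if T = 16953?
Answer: 18875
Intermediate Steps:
M(W) = 23 (M(W) = 8 - 3*(-5) = 8 - 1*(-15) = 8 + 15 = 23)
(T + 1899) + M(107) = (16953 + 1899) + 23 = 18852 + 23 = 18875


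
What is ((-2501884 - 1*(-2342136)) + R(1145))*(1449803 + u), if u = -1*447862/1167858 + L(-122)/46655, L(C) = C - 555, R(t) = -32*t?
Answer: -7756790472126202877836/27243207495 ≈ -2.8472e+11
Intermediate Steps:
L(C) = -555 + C
u = -10842820738/27243207495 (u = -1*447862/1167858 + (-555 - 122)/46655 = -447862*1/1167858 - 677*1/46655 = -223931/583929 - 677/46655 = -10842820738/27243207495 ≈ -0.39800)
((-2501884 - 1*(-2342136)) + R(1145))*(1449803 + u) = ((-2501884 - 1*(-2342136)) - 32*1145)*(1449803 - 10842820738/27243207495) = ((-2501884 + 2342136) - 36640)*(39497273113052747/27243207495) = (-159748 - 36640)*(39497273113052747/27243207495) = -196388*39497273113052747/27243207495 = -7756790472126202877836/27243207495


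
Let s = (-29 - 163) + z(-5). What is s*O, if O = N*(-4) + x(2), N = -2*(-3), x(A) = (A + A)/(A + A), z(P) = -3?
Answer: 4485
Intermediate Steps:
x(A) = 1 (x(A) = (2*A)/((2*A)) = (2*A)*(1/(2*A)) = 1)
N = 6
s = -195 (s = (-29 - 163) - 3 = -192 - 3 = -195)
O = -23 (O = 6*(-4) + 1 = -24 + 1 = -23)
s*O = -195*(-23) = 4485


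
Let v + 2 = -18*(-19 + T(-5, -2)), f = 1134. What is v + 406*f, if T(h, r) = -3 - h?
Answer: 460708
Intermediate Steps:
v = 304 (v = -2 - 18*(-19 + (-3 - 1*(-5))) = -2 - 18*(-19 + (-3 + 5)) = -2 - 18*(-19 + 2) = -2 - 18*(-17) = -2 + 306 = 304)
v + 406*f = 304 + 406*1134 = 304 + 460404 = 460708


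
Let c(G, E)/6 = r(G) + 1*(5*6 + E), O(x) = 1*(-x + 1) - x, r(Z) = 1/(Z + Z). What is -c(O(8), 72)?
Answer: -3059/5 ≈ -611.80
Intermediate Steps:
r(Z) = 1/(2*Z)
O(x) = 1 - 2*x (O(x) = 1*(1 - x) - x = (1 - x) - x = 1 - 2*x)
c(G, E) = 180 + 3/G + 6*E (c(G, E) = 6*(1/(2*G) + 1*(5*6 + E)) = 6*(1/(2*G) + 1*(30 + E)) = 6*(1/(2*G) + (30 + E)) = 6*(30 + E + 1/(2*G)) = 180 + 3/G + 6*E)
-c(O(8), 72) = -(180 + 3/(1 - 2*8) + 6*72) = -(180 + 3/(1 - 16) + 432) = -(180 + 3/(-15) + 432) = -(180 + 3*(-1/15) + 432) = -(180 - 1/5 + 432) = -1*3059/5 = -3059/5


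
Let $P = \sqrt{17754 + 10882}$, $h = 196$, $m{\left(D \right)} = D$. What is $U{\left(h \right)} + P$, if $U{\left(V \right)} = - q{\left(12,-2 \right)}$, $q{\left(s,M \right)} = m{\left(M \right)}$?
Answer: $2 + 2 \sqrt{7159} \approx 171.22$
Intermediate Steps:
$q{\left(s,M \right)} = M$
$U{\left(V \right)} = 2$ ($U{\left(V \right)} = \left(-1\right) \left(-2\right) = 2$)
$P = 2 \sqrt{7159}$ ($P = \sqrt{28636} = 2 \sqrt{7159} \approx 169.22$)
$U{\left(h \right)} + P = 2 + 2 \sqrt{7159}$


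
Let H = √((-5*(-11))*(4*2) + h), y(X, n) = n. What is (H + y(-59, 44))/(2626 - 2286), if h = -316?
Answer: 11/85 + √31/170 ≈ 0.16216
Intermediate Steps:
H = 2*√31 (H = √((-5*(-11))*(4*2) - 316) = √(55*8 - 316) = √(440 - 316) = √124 = 2*√31 ≈ 11.136)
(H + y(-59, 44))/(2626 - 2286) = (2*√31 + 44)/(2626 - 2286) = (44 + 2*√31)/340 = (44 + 2*√31)*(1/340) = 11/85 + √31/170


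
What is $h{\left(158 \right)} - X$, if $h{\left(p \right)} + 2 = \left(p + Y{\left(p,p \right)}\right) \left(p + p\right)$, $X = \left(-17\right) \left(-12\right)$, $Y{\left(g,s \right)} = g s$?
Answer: $7938346$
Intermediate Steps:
$X = 204$
$h{\left(p \right)} = -2 + 2 p \left(p + p^{2}\right)$ ($h{\left(p \right)} = -2 + \left(p + p p\right) \left(p + p\right) = -2 + \left(p + p^{2}\right) 2 p = -2 + 2 p \left(p + p^{2}\right)$)
$h{\left(158 \right)} - X = \left(-2 + 2 \cdot 158^{2} + 2 \cdot 158^{3}\right) - 204 = \left(-2 + 2 \cdot 24964 + 2 \cdot 3944312\right) - 204 = \left(-2 + 49928 + 7888624\right) - 204 = 7938550 - 204 = 7938346$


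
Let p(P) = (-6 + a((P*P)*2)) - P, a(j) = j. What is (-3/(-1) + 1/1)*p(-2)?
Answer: 16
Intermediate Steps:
p(P) = -6 - P + 2*P**2 (p(P) = (-6 + (P*P)*2) - P = (-6 + P**2*2) - P = (-6 + 2*P**2) - P = -6 - P + 2*P**2)
(-3/(-1) + 1/1)*p(-2) = (-3/(-1) + 1/1)*(-6 - 1*(-2) + 2*(-2)**2) = (-3*(-1) + 1*1)*(-6 + 2 + 2*4) = (3 + 1)*(-6 + 2 + 8) = 4*4 = 16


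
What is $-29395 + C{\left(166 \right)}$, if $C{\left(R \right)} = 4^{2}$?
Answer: $-29379$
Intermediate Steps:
$C{\left(R \right)} = 16$
$-29395 + C{\left(166 \right)} = -29395 + 16 = -29379$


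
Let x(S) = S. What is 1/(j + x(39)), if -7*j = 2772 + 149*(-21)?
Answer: 1/90 ≈ 0.011111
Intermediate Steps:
j = 51 (j = -(2772 + 149*(-21))/7 = -(2772 - 3129)/7 = -⅐*(-357) = 51)
1/(j + x(39)) = 1/(51 + 39) = 1/90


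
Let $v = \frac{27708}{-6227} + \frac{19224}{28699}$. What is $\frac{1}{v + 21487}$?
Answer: $\frac{178708673}{3839237772707} \approx 4.6548 \cdot 10^{-5}$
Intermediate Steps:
$v = - \frac{675484044}{178708673}$ ($v = 27708 \left(- \frac{1}{6227}\right) + 19224 \cdot \frac{1}{28699} = - \frac{27708}{6227} + \frac{19224}{28699} = - \frac{675484044}{178708673} \approx -3.7798$)
$\frac{1}{v + 21487} = \frac{1}{- \frac{675484044}{178708673} + 21487} = \frac{1}{\frac{3839237772707}{178708673}} = \frac{178708673}{3839237772707}$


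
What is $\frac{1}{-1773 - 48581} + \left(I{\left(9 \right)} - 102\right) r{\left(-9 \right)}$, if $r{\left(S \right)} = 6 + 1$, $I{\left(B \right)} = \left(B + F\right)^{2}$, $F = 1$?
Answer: $- \frac{704957}{50354} \approx -14.0$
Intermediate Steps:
$I{\left(B \right)} = \left(1 + B\right)^{2}$ ($I{\left(B \right)} = \left(B + 1\right)^{2} = \left(1 + B\right)^{2}$)
$r{\left(S \right)} = 7$
$\frac{1}{-1773 - 48581} + \left(I{\left(9 \right)} - 102\right) r{\left(-9 \right)} = \frac{1}{-1773 - 48581} + \left(\left(1 + 9\right)^{2} - 102\right) 7 = \frac{1}{-50354} + \left(10^{2} - 102\right) 7 = - \frac{1}{50354} + \left(100 - 102\right) 7 = - \frac{1}{50354} - 14 = - \frac{704957}{50354}$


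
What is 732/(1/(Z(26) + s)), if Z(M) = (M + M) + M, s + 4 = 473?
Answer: 400404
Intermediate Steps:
s = 469 (s = -4 + 473 = 469)
Z(M) = 3*M (Z(M) = 2*M + M = 3*M)
732/(1/(Z(26) + s)) = 732/(1/(3*26 + 469)) = 732/(1/(78 + 469)) = 732/(1/547) = 732*547 = 400404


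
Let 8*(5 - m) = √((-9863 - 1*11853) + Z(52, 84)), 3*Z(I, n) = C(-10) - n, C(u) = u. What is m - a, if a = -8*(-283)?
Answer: -2259 - I*√195726/24 ≈ -2259.0 - 18.434*I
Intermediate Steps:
Z(I, n) = -10/3 - n/3 (Z(I, n) = (-10 - n)/3 = -10/3 - n/3)
a = 2264
m = 5 - I*√195726/24 (m = 5 - √((-9863 - 1*11853) + (-10/3 - ⅓*84))/8 = 5 - √((-9863 - 11853) + (-10/3 - 28))/8 = 5 - √(-21716 - 94/3)/8 = 5 - I*√195726/24 ≈ 5.0 - 18.434*I)
m - a = (5 - I*√195726/24) - 1*2264 = (5 - I*√195726/24) - 2264 = -2259 - I*√195726/24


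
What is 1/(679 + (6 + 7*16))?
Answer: 1/797 ≈ 0.0012547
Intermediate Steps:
1/(679 + (6 + 7*16)) = 1/(679 + (6 + 112)) = 1/(679 + 118) = 1/797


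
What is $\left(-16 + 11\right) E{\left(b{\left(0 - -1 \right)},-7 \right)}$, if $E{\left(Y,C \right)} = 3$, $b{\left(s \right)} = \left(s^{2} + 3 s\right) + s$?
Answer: $-15$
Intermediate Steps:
$b{\left(s \right)} = s^{2} + 4 s$
$\left(-16 + 11\right) E{\left(b{\left(0 - -1 \right)},-7 \right)} = \left(-16 + 11\right) 3 = \left(-5\right) 3 = -15$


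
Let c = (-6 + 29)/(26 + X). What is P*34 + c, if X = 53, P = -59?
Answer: -158451/79 ≈ -2005.7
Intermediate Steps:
c = 23/79 (c = (-6 + 29)/(26 + 53) = 23/79 ≈ 0.29114)
P*34 + c = -59*34 + 23/79 = -2006 + 23/79 = -158451/79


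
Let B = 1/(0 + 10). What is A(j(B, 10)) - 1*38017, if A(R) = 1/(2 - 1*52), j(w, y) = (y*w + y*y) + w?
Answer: -1900851/50 ≈ -38017.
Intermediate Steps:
B = ⅒ (B = 1/10 = ⅒ ≈ 0.10000)
j(w, y) = w + y² + w*y (j(w, y) = (w*y + y²) + w = (y² + w*y) + w = w + y² + w*y)
A(R) = -1/50 (A(R) = 1/(2 - 52) = 1/(-50) = -1/50)
A(j(B, 10)) - 1*38017 = -1/50 - 1*38017 = -1/50 - 38017 = -1900851/50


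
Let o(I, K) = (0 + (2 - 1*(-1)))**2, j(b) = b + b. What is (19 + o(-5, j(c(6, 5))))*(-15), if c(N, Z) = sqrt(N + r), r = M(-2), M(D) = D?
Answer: -420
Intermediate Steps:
r = -2
c(N, Z) = sqrt(-2 + N) (c(N, Z) = sqrt(N - 2) = sqrt(-2 + N))
j(b) = 2*b
o(I, K) = 9 (o(I, K) = (0 + (2 + 1))**2 = (0 + 3)**2 = 3**2 = 9)
(19 + o(-5, j(c(6, 5))))*(-15) = (19 + 9)*(-15) = 28*(-15) = -420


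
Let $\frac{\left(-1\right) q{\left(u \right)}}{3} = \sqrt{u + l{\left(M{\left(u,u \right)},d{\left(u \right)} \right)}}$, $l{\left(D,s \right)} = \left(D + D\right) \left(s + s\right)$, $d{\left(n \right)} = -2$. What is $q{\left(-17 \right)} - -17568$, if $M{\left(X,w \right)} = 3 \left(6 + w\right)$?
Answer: $17568 - 3 \sqrt{247} \approx 17521.0$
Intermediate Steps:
$M{\left(X,w \right)} = 18 + 3 w$
$l{\left(D,s \right)} = 4 D s$ ($l{\left(D,s \right)} = 2 D 2 s = 4 D s$)
$q{\left(u \right)} = - 3 \sqrt{-144 - 23 u}$ ($q{\left(u \right)} = - 3 \sqrt{u + 4 \left(18 + 3 u\right) \left(-2\right)} = - 3 \sqrt{u - \left(144 + 24 u\right)} = - 3 \sqrt{-144 - 23 u}$)
$q{\left(-17 \right)} - -17568 = - 3 \sqrt{-144 - -391} - -17568 = - 3 \sqrt{-144 + 391} + 17568 = - 3 \sqrt{247} + 17568 = 17568 - 3 \sqrt{247}$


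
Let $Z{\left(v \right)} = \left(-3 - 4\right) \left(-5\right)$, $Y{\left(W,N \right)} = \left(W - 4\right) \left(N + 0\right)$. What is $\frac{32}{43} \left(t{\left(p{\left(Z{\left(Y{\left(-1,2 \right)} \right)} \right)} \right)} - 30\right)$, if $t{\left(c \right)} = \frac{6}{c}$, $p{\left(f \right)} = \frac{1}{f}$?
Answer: $\frac{5760}{43} \approx 133.95$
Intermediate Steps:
$Y{\left(W,N \right)} = N \left(-4 + W\right)$ ($Y{\left(W,N \right)} = \left(-4 + W\right) N = N \left(-4 + W\right)$)
$Z{\left(v \right)} = 35$ ($Z{\left(v \right)} = \left(-7\right) \left(-5\right) = 35$)
$\frac{32}{43} \left(t{\left(p{\left(Z{\left(Y{\left(-1,2 \right)} \right)} \right)} \right)} - 30\right) = \frac{32}{43} \left(\frac{6}{\frac{1}{35}} - 30\right) = 32 \cdot \frac{1}{43} \left(6 \frac{1}{\frac{1}{35}} - 30\right) = \frac{32 \left(6 \cdot 35 - 30\right)}{43} = \frac{32 \left(210 - 30\right)}{43} = \frac{32}{43} \cdot 180 = \frac{5760}{43}$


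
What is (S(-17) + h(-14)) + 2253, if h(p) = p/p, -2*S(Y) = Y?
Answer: 4525/2 ≈ 2262.5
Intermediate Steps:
S(Y) = -Y/2
h(p) = 1
(S(-17) + h(-14)) + 2253 = (-½*(-17) + 1) + 2253 = (17/2 + 1) + 2253 = 19/2 + 2253 = 4525/2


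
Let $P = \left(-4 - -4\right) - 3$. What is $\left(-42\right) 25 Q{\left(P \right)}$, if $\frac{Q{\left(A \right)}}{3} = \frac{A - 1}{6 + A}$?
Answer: $4200$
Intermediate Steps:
$P = -3$ ($P = \left(-4 + 4\right) - 3 = 0 - 3 = -3$)
$Q{\left(A \right)} = \frac{3 \left(-1 + A\right)}{6 + A}$ ($Q{\left(A \right)} = 3 \frac{A - 1}{6 + A} = 3 \frac{-1 + A}{6 + A} = \frac{3 \left(-1 + A\right)}{6 + A}$)
$\left(-42\right) 25 Q{\left(P \right)} = \left(-42\right) 25 \frac{3 \left(-1 - 3\right)}{6 - 3} = - 1050 \cdot 3 \cdot \frac{1}{3} \left(-4\right) = \left(-1050\right) \left(-4\right) = 4200$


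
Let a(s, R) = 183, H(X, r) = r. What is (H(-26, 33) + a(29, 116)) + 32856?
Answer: 33072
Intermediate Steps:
(H(-26, 33) + a(29, 116)) + 32856 = (33 + 183) + 32856 = 216 + 32856 = 33072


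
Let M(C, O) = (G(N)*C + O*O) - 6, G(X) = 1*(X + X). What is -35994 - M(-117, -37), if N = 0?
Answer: -37357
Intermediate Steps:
G(X) = 2*X (G(X) = 1*(2*X) = 2*X)
M(C, O) = -6 + O**2 (M(C, O) = ((2*0)*C + O*O) - 6 = (0*C + O**2) - 6 = (0 + O**2) - 6 = O**2 - 6 = -6 + O**2)
-35994 - M(-117, -37) = -35994 - (-6 + (-37)**2) = -35994 - (-6 + 1369) = -35994 - 1*1363 = -35994 - 1363 = -37357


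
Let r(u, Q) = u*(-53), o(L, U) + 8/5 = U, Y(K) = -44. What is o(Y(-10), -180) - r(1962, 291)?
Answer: 519022/5 ≈ 1.0380e+5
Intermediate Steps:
o(L, U) = -8/5 + U
r(u, Q) = -53*u
o(Y(-10), -180) - r(1962, 291) = (-8/5 - 180) - (-53)*1962 = -908/5 - 1*(-103986) = -908/5 + 103986 = 519022/5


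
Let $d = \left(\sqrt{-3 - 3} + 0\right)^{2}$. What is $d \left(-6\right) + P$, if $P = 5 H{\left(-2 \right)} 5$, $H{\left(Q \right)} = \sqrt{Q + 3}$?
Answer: $61$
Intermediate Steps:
$H{\left(Q \right)} = \sqrt{3 + Q}$
$d = -6$ ($d = \left(\sqrt{-6} + 0\right)^{2} = \left(i \sqrt{6} + 0\right)^{2} = \left(i \sqrt{6}\right)^{2} = -6$)
$P = 25$ ($P = 5 \sqrt{3 - 2} \cdot 5 = 5 \sqrt{1} \cdot 5 = 5 \cdot 1 \cdot 5 = 5 \cdot 5 = 25$)
$d \left(-6\right) + P = \left(-6\right) \left(-6\right) + 25 = 36 + 25 = 61$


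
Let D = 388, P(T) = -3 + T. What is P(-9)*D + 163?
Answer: -4493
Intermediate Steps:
P(-9)*D + 163 = (-3 - 9)*388 + 163 = -12*388 + 163 = -4656 + 163 = -4493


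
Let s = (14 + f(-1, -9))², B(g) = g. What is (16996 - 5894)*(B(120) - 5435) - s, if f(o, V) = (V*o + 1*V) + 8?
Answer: -59007614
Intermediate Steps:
f(o, V) = 8 + V + V*o (f(o, V) = (V*o + V) + 8 = (V + V*o) + 8 = 8 + V + V*o)
s = 484 (s = (14 + (8 - 9 - 9*(-1)))² = (14 + (8 - 9 + 9))² = (14 + 8)² = 22² = 484)
(16996 - 5894)*(B(120) - 5435) - s = (16996 - 5894)*(120 - 5435) - 1*484 = 11102*(-5315) - 484 = -59007130 - 484 = -59007614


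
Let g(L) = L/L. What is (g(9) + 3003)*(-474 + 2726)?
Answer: 6765008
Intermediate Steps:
g(L) = 1
(g(9) + 3003)*(-474 + 2726) = (1 + 3003)*(-474 + 2726) = 3004*2252 = 6765008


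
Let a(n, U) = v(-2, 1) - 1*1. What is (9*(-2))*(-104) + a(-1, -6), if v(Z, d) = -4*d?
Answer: 1867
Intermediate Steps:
a(n, U) = -5 (a(n, U) = -4*1 - 1*1 = -4 - 1 = -5)
(9*(-2))*(-104) + a(-1, -6) = (9*(-2))*(-104) - 5 = -18*(-104) - 5 = 1872 - 5 = 1867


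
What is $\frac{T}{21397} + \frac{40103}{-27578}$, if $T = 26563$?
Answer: $- \frac{125529477}{590086466} \approx -0.21273$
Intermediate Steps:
$\frac{T}{21397} + \frac{40103}{-27578} = \frac{26563}{21397} + \frac{40103}{-27578} = 26563 \cdot \frac{1}{21397} + 40103 \left(- \frac{1}{27578}\right) = \frac{26563}{21397} - \frac{40103}{27578} = - \frac{125529477}{590086466}$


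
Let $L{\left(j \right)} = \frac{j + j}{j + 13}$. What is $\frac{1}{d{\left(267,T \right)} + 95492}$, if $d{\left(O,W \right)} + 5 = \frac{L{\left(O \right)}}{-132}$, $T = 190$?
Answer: $\frac{6160}{588199831} \approx 1.0473 \cdot 10^{-5}$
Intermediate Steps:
$L{\left(j \right)} = \frac{2 j}{13 + j}$
$d{\left(O,W \right)} = -5 - \frac{O}{66 \left(13 + O\right)}$ ($d{\left(O,W \right)} = -5 + \frac{2 O \frac{1}{13 + O}}{-132} = -5 + \frac{2 O}{13 + O} \left(- \frac{1}{132}\right) = -5 - \frac{O}{66 \left(13 + O\right)}$)
$\frac{1}{d{\left(267,T \right)} + 95492} = \frac{1}{\frac{-4290 - 88377}{66 \left(13 + 267\right)} + 95492} = \frac{1}{\frac{-4290 - 88377}{66 \cdot 280} + 95492} = \frac{1}{\frac{1}{66} \cdot \frac{1}{280} \left(-92667\right) + 95492} = \frac{1}{- \frac{30889}{6160} + 95492} = \frac{1}{\frac{588199831}{6160}} = \frac{6160}{588199831}$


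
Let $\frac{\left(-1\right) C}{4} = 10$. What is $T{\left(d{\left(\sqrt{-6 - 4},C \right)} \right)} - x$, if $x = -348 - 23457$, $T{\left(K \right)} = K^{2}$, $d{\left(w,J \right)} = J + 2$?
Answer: $25249$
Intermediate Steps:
$C = -40$ ($C = \left(-4\right) 10 = -40$)
$d{\left(w,J \right)} = 2 + J$
$x = -23805$ ($x = -348 - 23457 = -23805$)
$T{\left(d{\left(\sqrt{-6 - 4},C \right)} \right)} - x = \left(2 - 40\right)^{2} - -23805 = \left(-38\right)^{2} + 23805 = 1444 + 23805 = 25249$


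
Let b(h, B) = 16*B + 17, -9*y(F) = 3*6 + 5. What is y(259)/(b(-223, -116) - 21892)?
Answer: 23/213579 ≈ 0.00010769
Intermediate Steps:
y(F) = -23/9 (y(F) = -(3*6 + 5)/9 = -(18 + 5)/9 = -⅑*23 = -23/9)
b(h, B) = 17 + 16*B
y(259)/(b(-223, -116) - 21892) = -23/(9*((17 + 16*(-116)) - 21892)) = -23/(9*((17 - 1856) - 21892)) = -23/(9*(-1839 - 21892)) = -23/9/(-23731) = -23/9*(-1/23731) = 23/213579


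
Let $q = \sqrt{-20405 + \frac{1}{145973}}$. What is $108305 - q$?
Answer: $108305 - \frac{2 i \sqrt{108698030427318}}{145973} \approx 1.0831 \cdot 10^{5} - 142.85 i$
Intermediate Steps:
$q = \frac{2 i \sqrt{108698030427318}}{145973}$ ($q = \sqrt{-20405 + \frac{1}{145973}} = \sqrt{- \frac{2978579064}{145973}} = \frac{2 i \sqrt{108698030427318}}{145973} \approx 142.85 i$)
$108305 - q = 108305 - \frac{2 i \sqrt{108698030427318}}{145973}$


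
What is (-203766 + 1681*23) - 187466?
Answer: -352569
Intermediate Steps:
(-203766 + 1681*23) - 187466 = (-203766 + 38663) - 187466 = -165103 - 187466 = -352569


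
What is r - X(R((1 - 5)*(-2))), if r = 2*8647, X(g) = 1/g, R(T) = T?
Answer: 138351/8 ≈ 17294.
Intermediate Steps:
r = 17294
r - X(R((1 - 5)*(-2))) = 17294 - 1/((1 - 5)*(-2)) = 17294 - 1/((-4*(-2))) = 17294 - 1/8 = 17294 - 1*⅛ = 17294 - ⅛ = 138351/8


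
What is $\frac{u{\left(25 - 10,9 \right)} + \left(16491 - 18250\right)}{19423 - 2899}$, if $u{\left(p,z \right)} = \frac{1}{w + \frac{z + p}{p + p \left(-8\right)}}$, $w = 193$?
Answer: $- \frac{349057}{3279042} \approx -0.10645$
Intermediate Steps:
$u{\left(p,z \right)} = \frac{1}{193 - \frac{p + z}{7 p}}$ ($u{\left(p,z \right)} = \frac{1}{193 + \frac{z + p}{p + p \left(-8\right)}} = \frac{1}{193 + \frac{p + z}{p - 8 p}} = \frac{1}{193 + \frac{p + z}{\left(-7\right) p}} = \frac{1}{193 + \left(p + z\right) \left(- \frac{1}{7 p}\right)} = \frac{1}{193 - \frac{p + z}{7 p}}$)
$\frac{u{\left(25 - 10,9 \right)} + \left(16491 - 18250\right)}{19423 - 2899} = \frac{\frac{7 \left(25 - 10\right)}{\left(-1\right) 9 + 1350 \left(25 - 10\right)} + \left(16491 - 18250\right)}{19423 - 2899} = \frac{\frac{7 \left(25 - 10\right)}{-9 + 1350 \left(25 - 10\right)} + \left(16491 - 18250\right)}{16524} = \left(7 \cdot 15 \frac{1}{-9 + 1350 \cdot 15} - 1759\right) \frac{1}{16524} = \left(7 \cdot 15 \frac{1}{-9 + 20250} - 1759\right) \frac{1}{16524} = \left(7 \cdot 15 \cdot \frac{1}{20241} - 1759\right) \frac{1}{16524} = \left(\frac{35}{6747} - 1759\right) \frac{1}{16524} = \left(- \frac{11867938}{6747}\right) \frac{1}{16524} = - \frac{349057}{3279042}$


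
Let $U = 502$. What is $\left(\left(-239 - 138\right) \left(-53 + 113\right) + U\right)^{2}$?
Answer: $489205924$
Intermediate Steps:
$\left(\left(-239 - 138\right) \left(-53 + 113\right) + U\right)^{2} = \left(\left(-239 - 138\right) \left(-53 + 113\right) + 502\right)^{2} = \left(\left(-239 - 138\right) 60 + 502\right)^{2} = \left(\left(-377\right) 60 + 502\right)^{2} = \left(-22620 + 502\right)^{2} = \left(-22118\right)^{2} = 489205924$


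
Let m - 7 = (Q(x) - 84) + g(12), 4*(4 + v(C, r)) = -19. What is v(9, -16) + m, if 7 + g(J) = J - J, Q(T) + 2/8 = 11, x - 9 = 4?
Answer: -82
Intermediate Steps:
x = 13 (x = 9 + 4 = 13)
Q(T) = 43/4 (Q(T) = -¼ + 11 = 43/4)
v(C, r) = -35/4 (v(C, r) = -4 + (¼)*(-19) = -4 - 19/4 = -35/4)
g(J) = -7 (g(J) = -7 + (J - J) = -7 + 0 = -7)
m = -293/4 (m = 7 + ((43/4 - 84) - 7) = 7 + (-293/4 - 7) = 7 - 321/4 = -293/4 ≈ -73.250)
v(9, -16) + m = -35/4 - 293/4 = -82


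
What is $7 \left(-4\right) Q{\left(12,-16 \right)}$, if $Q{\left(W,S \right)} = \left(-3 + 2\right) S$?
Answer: $-448$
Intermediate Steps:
$Q{\left(W,S \right)} = - S$
$7 \left(-4\right) Q{\left(12,-16 \right)} = 7 \left(-4\right) \left(\left(-1\right) \left(-16\right)\right) = \left(-28\right) 16 = -448$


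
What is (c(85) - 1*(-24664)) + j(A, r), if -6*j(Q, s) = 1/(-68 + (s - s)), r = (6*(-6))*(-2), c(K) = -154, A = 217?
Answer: 10000081/408 ≈ 24510.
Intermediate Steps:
r = 72 (r = -36*(-2) = 72)
j(Q, s) = 1/408 (j(Q, s) = -1/(6*(-68 + (s - s))) = -1/(6*(-68 + 0)) = -⅙/(-68) = -⅙*(-1/68) = 1/408)
(c(85) - 1*(-24664)) + j(A, r) = (-154 - 1*(-24664)) + 1/408 = (-154 + 24664) + 1/408 = 24510 + 1/408 = 10000081/408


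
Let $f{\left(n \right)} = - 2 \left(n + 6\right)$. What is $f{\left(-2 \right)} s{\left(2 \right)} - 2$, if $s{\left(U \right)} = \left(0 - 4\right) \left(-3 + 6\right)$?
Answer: $94$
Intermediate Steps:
$f{\left(n \right)} = -12 - 2 n$ ($f{\left(n \right)} = - 2 \left(6 + n\right) = -12 - 2 n$)
$s{\left(U \right)} = -12$ ($s{\left(U \right)} = \left(-4\right) 3 = -12$)
$f{\left(-2 \right)} s{\left(2 \right)} - 2 = \left(-12 - -4\right) \left(-12\right) - 2 = \left(-12 + 4\right) \left(-12\right) - 2 = \left(-8\right) \left(-12\right) - 2 = 96 - 2 = 94$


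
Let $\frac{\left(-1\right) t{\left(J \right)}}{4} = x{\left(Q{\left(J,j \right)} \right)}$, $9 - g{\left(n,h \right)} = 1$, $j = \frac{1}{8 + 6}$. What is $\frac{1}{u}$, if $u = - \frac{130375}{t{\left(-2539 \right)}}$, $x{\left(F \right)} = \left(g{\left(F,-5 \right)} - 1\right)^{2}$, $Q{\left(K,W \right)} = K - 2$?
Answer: $\frac{28}{18625} \approx 0.0015034$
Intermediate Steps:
$j = \frac{1}{14} \approx 0.071429$
$Q{\left(K,W \right)} = -2 + K$
$g{\left(n,h \right)} = 8$ ($g{\left(n,h \right)} = 9 - 1 = 8$)
$x{\left(F \right)} = 49$ ($x{\left(F \right)} = \left(8 - 1\right)^{2} = 7^{2} = 49$)
$t{\left(J \right)} = -196$ ($t{\left(J \right)} = \left(-4\right) 49 = -196$)
$u = \frac{18625}{28}$ ($u = - \frac{130375}{-196} = \left(-130375\right) \left(- \frac{1}{196}\right) = \frac{18625}{28} \approx 665.18$)
$\frac{1}{u} = \frac{1}{\frac{18625}{28}} = \frac{28}{18625}$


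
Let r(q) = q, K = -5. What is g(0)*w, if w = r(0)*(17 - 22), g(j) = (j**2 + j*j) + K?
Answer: 0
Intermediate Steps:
g(j) = -5 + 2*j**2 (g(j) = (j**2 + j*j) - 5 = (j**2 + j**2) - 5 = 2*j**2 - 5 = -5 + 2*j**2)
w = 0 (w = 0*(17 - 22) = 0*(-5) = 0)
g(0)*w = (-5 + 2*0**2)*0 = (-5 + 2*0)*0 = (-5 + 0)*0 = -5*0 = 0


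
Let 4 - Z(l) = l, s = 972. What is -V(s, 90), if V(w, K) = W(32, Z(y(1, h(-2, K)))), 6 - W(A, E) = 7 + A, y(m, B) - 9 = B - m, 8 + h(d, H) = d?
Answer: 33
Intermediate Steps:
h(d, H) = -8 + d
y(m, B) = 9 + B - m (y(m, B) = 9 + (B - m) = 9 + B - m)
Z(l) = 4 - l
W(A, E) = -1 - A (W(A, E) = 6 - (7 + A) = 6 + (-7 - A) = -1 - A)
V(w, K) = -33 (V(w, K) = -1 - 1*32 = -1 - 32 = -33)
-V(s, 90) = -1*(-33) = 33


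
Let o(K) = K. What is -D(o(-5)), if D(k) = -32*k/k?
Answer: 32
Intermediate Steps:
D(k) = -32 (D(k) = -32*1 = -32)
-D(o(-5)) = -1*(-32) = 32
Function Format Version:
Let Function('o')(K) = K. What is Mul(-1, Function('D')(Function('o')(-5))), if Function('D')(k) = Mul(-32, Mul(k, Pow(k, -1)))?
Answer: 32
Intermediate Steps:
Function('D')(k) = -32 (Function('D')(k) = Mul(-32, 1) = -32)
Mul(-1, Function('D')(Function('o')(-5))) = Mul(-1, -32) = 32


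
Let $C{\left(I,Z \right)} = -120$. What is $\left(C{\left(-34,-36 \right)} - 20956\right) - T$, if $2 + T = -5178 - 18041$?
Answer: $2145$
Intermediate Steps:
$T = -23221$ ($T = -2 - 23219 = -23221$)
$\left(C{\left(-34,-36 \right)} - 20956\right) - T = \left(-120 - 20956\right) - -23221 = -21076 + 23221 = 2145$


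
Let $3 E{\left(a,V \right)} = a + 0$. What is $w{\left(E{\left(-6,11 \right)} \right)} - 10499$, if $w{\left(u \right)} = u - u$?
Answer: $-10499$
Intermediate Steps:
$E{\left(a,V \right)} = \frac{a}{3}$ ($E{\left(a,V \right)} = \frac{a + 0}{3} = \frac{a}{3}$)
$w{\left(u \right)} = 0$
$w{\left(E{\left(-6,11 \right)} \right)} - 10499 = 0 - 10499 = -10499$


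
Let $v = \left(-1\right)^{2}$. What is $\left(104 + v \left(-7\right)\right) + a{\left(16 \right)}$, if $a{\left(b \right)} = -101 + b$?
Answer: $12$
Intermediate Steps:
$v = 1$
$\left(104 + v \left(-7\right)\right) + a{\left(16 \right)} = \left(104 + 1 \left(-7\right)\right) + \left(-101 + 16\right) = \left(104 - 7\right) - 85 = 97 - 85 = 12$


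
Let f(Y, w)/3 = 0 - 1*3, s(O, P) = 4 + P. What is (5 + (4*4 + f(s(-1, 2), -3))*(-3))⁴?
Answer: 65536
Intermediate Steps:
f(Y, w) = -9 (f(Y, w) = 3*(0 - 1*3) = 3*(0 - 3) = 3*(-3) = -9)
(5 + (4*4 + f(s(-1, 2), -3))*(-3))⁴ = (5 + (4*4 - 9)*(-3))⁴ = (5 + (16 - 9)*(-3))⁴ = (5 + 7*(-3))⁴ = (5 - 21)⁴ = (-16)⁴ = 65536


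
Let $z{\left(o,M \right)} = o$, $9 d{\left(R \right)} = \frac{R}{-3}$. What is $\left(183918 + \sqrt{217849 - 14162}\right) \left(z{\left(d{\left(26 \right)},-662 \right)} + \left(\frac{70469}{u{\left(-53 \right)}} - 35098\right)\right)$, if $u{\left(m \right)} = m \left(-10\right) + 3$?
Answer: $- \frac{30849578485978}{4797} - \frac{503206513 \sqrt{203687}}{14391} \approx -6.4468 \cdot 10^{9}$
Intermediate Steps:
$d{\left(R \right)} = - \frac{R}{27}$ ($d{\left(R \right)} = \frac{R \frac{1}{-3}}{9} = \frac{R \left(- \frac{1}{3}\right)}{9} = \frac{\left(- \frac{1}{3}\right) R}{9} = - \frac{R}{27}$)
$u{\left(m \right)} = 3 - 10 m$ ($u{\left(m \right)} = - 10 m + 3 = 3 - 10 m$)
$\left(183918 + \sqrt{217849 - 14162}\right) \left(z{\left(d{\left(26 \right)},-662 \right)} + \left(\frac{70469}{u{\left(-53 \right)}} - 35098\right)\right) = \left(183918 + \sqrt{217849 - 14162}\right) \left(\left(- \frac{1}{27}\right) 26 + \left(\frac{70469}{3 - -530} - 35098\right)\right) = \left(183918 + \sqrt{203687}\right) \left(- \frac{26}{27} - \left(35098 - \frac{70469}{3 + 530}\right)\right) = \left(183918 + \sqrt{203687}\right) \left(- \frac{26}{27} - \left(35098 - \frac{70469}{533}\right)\right) = \left(183918 + \sqrt{203687}\right) \left(- \frac{26}{27} + \left(70469 \cdot \frac{1}{533} - 35098\right)\right) = \left(183918 + \sqrt{203687}\right) \left(- \frac{26}{27} + \left(\frac{70469}{533} - 35098\right)\right) = \left(183918 + \sqrt{203687}\right) \left(- \frac{26}{27} - \frac{18636765}{533}\right) = \left(183918 + \sqrt{203687}\right) \left(- \frac{503206513}{14391}\right) = - \frac{30849578485978}{4797} - \frac{503206513 \sqrt{203687}}{14391}$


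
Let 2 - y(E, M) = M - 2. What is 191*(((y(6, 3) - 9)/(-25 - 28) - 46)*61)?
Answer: -28311930/53 ≈ -5.3419e+5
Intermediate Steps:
y(E, M) = 4 - M (y(E, M) = 2 - (M - 2) = 2 - (-2 + M) = 2 + (2 - M) = 4 - M)
191*(((y(6, 3) - 9)/(-25 - 28) - 46)*61) = 191*((((4 - 1*3) - 9)/(-25 - 28) - 46)*61) = 191*((((4 - 3) - 9)/(-53) - 46)*61) = 191*(((1 - 9)*(-1/53) - 46)*61) = 191*((-8*(-1/53) - 46)*61) = 191*((8/53 - 46)*61) = 191*(-2430/53*61) = 191*(-148230/53) = -28311930/53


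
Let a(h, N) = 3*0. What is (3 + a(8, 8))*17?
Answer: 51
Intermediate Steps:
a(h, N) = 0
(3 + a(8, 8))*17 = (3 + 0)*17 = 3*17 = 51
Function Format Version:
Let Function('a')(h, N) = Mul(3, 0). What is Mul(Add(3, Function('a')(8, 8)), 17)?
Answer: 51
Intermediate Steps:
Function('a')(h, N) = 0
Mul(Add(3, Function('a')(8, 8)), 17) = Mul(Add(3, 0), 17) = Mul(3, 17) = 51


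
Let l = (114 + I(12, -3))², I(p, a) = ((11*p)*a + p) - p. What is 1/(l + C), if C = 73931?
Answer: 1/153455 ≈ 6.5166e-6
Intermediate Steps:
I(p, a) = 11*a*p (I(p, a) = (11*a*p + p) - p = (p + 11*a*p) - p = 11*a*p)
l = 79524 (l = (114 + 11*(-3)*12)² = (114 - 396)² = (-282)² = 79524)
1/(l + C) = 1/(79524 + 73931) = 1/153455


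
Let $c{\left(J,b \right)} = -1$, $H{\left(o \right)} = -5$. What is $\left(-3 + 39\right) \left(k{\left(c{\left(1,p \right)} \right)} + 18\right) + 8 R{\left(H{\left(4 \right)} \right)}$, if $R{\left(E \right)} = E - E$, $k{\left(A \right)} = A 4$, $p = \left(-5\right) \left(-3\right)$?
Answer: $504$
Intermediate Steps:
$p = 15$
$k{\left(A \right)} = 4 A$
$R{\left(E \right)} = 0$
$\left(-3 + 39\right) \left(k{\left(c{\left(1,p \right)} \right)} + 18\right) + 8 R{\left(H{\left(4 \right)} \right)} = \left(-3 + 39\right) \left(4 \left(-1\right) + 18\right) + 8 \cdot 0 = 36 \left(-4 + 18\right) + 0 = 36 \cdot 14 + 0 = 504 + 0 = 504$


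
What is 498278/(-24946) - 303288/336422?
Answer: -43799375941/2098095803 ≈ -20.876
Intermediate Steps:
498278/(-24946) - 303288/336422 = 498278*(-1/24946) - 303288*1/336422 = -249139/12473 - 151644/168211 = -43799375941/2098095803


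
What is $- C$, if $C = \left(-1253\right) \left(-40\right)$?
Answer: $-50120$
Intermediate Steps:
$C = 50120$
$- C = \left(-1\right) 50120 = -50120$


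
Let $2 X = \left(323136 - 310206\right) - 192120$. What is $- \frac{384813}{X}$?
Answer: $\frac{3887}{905} \approx 4.295$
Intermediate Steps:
$X = -89595$ ($X = \frac{\left(323136 - 310206\right) - 192120}{2} = \frac{12930 - 192120}{2} = \frac{1}{2} \left(-179190\right) = -89595$)
$- \frac{384813}{X} = - \frac{384813}{-89595} = \left(-384813\right) \left(- \frac{1}{89595}\right) = \frac{3887}{905}$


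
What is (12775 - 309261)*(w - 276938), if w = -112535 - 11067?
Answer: 118754502440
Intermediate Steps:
w = -123602
(12775 - 309261)*(w - 276938) = (12775 - 309261)*(-123602 - 276938) = -296486*(-400540) = 118754502440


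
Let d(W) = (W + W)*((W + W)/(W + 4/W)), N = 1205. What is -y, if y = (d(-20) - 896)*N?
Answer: 118687680/101 ≈ 1.1751e+6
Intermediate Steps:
d(W) = 4*W²/(W + 4/W) (d(W) = (2*W)*((2*W)/(W + 4/W)) = (2*W)*(2*W/(W + 4/W)) = 4*W²/(W + 4/W))
y = -118687680/101 (y = (4*(-20)³/(4 + (-20)²) - 896)*1205 = (4*(-8000)/(4 + 400) - 896)*1205 = (4*(-8000)/404 - 896)*1205 = (4*(-8000)*(1/404) - 896)*1205 = (-8000/101 - 896)*1205 = -98496/101*1205 = -118687680/101 ≈ -1.1751e+6)
-y = -1*(-118687680/101) = 118687680/101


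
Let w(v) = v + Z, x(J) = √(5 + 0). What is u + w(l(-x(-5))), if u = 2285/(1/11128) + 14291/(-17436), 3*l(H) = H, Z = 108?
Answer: 443355410077/17436 - √5/3 ≈ 2.5428e+7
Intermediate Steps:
x(J) = √5
l(H) = H/3
w(v) = 108 + v (w(v) = v + 108 = 108 + v)
u = 443353526989/17436 (u = 2285/(1/11128) + 14291*(-1/17436) = 2285*11128 - 14291/17436 = 25427480 - 14291/17436 = 443353526989/17436 ≈ 2.5427e+7)
u + w(l(-x(-5))) = 443353526989/17436 + (108 + (-√5)/3) = 443353526989/17436 + (108 - √5/3) = 443355410077/17436 - √5/3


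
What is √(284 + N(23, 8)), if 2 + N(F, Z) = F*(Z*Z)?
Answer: √1754 ≈ 41.881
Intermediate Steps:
N(F, Z) = -2 + F*Z² (N(F, Z) = -2 + F*(Z*Z) = -2 + F*Z²)
√(284 + N(23, 8)) = √(284 + (-2 + 23*8²)) = √(284 + (-2 + 23*64)) = √(284 + (-2 + 1472)) = √(284 + 1470) = √1754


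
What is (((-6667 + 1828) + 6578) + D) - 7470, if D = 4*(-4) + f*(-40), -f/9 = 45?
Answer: 10453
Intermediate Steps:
f = -405 (f = -9*45 = -405)
D = 16184 (D = 4*(-4) - 405*(-40) = -16 + 16200 = 16184)
(((-6667 + 1828) + 6578) + D) - 7470 = (((-6667 + 1828) + 6578) + 16184) - 7470 = ((-4839 + 6578) + 16184) - 7470 = (1739 + 16184) - 7470 = 17923 - 7470 = 10453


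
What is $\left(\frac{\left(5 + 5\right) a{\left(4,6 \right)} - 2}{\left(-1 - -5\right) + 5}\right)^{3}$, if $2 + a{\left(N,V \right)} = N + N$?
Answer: $\frac{195112}{729} \approx 267.64$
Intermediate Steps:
$a{\left(N,V \right)} = -2 + 2 N$ ($a{\left(N,V \right)} = -2 + \left(N + N\right) = -2 + 2 N$)
$\left(\frac{\left(5 + 5\right) a{\left(4,6 \right)} - 2}{\left(-1 - -5\right) + 5}\right)^{3} = \left(\frac{\left(5 + 5\right) \left(-2 + 2 \cdot 4\right) - 2}{\left(-1 - -5\right) + 5}\right)^{3} = \left(\frac{10 \left(-2 + 8\right) - 2}{\left(-1 + 5\right) + 5}\right)^{3} = \left(\frac{10 \cdot 6 - 2}{4 + 5}\right)^{3} = \left(\frac{60 - 2}{9}\right)^{3} = \left(\frac{1}{9} \cdot 58\right)^{3} = \left(\frac{58}{9}\right)^{3} = \frac{195112}{729}$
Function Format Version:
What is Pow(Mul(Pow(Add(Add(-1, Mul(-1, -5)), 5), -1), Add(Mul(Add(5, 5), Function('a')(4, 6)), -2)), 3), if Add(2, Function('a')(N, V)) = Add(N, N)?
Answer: Rational(195112, 729) ≈ 267.64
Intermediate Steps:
Function('a')(N, V) = Add(-2, Mul(2, N)) (Function('a')(N, V) = Add(-2, Add(N, N)) = Add(-2, Mul(2, N)))
Pow(Mul(Pow(Add(Add(-1, Mul(-1, -5)), 5), -1), Add(Mul(Add(5, 5), Function('a')(4, 6)), -2)), 3) = Pow(Mul(Pow(Add(Add(-1, Mul(-1, -5)), 5), -1), Add(Mul(Add(5, 5), Add(-2, Mul(2, 4))), -2)), 3) = Pow(Mul(Pow(Add(Add(-1, 5), 5), -1), Add(Mul(10, Add(-2, 8)), -2)), 3) = Pow(Mul(Pow(Add(4, 5), -1), Add(Mul(10, 6), -2)), 3) = Pow(Mul(Pow(9, -1), Add(60, -2)), 3) = Pow(Mul(Rational(1, 9), 58), 3) = Pow(Rational(58, 9), 3) = Rational(195112, 729)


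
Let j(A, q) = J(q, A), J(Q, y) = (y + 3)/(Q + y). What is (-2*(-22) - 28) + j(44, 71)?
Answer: 1887/115 ≈ 16.409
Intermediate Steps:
J(Q, y) = (3 + y)/(Q + y)
j(A, q) = (3 + A)/(A + q) (j(A, q) = (3 + A)/(q + A) = (3 + A)/(A + q))
(-2*(-22) - 28) + j(44, 71) = (-2*(-22) - 28) + (3 + 44)/(44 + 71) = (44 - 28) + 47/115 = 16 + (1/115)*47 = 16 + 47/115 = 1887/115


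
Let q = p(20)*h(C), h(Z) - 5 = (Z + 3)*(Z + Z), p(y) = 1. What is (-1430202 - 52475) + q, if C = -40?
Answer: -1479712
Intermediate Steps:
h(Z) = 5 + 2*Z*(3 + Z) (h(Z) = 5 + (Z + 3)*(Z + Z) = 5 + (3 + Z)*(2*Z) = 5 + 2*Z*(3 + Z))
q = 2965 (q = 1*(5 + 2*(-40)² + 6*(-40)) = 1*(5 + 2*1600 - 240) = 1*(5 + 3200 - 240) = 1*2965 = 2965)
(-1430202 - 52475) + q = (-1430202 - 52475) + 2965 = -1482677 + 2965 = -1479712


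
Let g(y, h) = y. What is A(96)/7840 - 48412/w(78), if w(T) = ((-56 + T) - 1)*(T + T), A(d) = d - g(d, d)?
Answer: -133/9 ≈ -14.778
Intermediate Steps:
A(d) = 0 (A(d) = d - d = 0)
w(T) = 2*T*(-57 + T) (w(T) = (-57 + T)*(2*T) = 2*T*(-57 + T))
A(96)/7840 - 48412/w(78) = 0/7840 - 48412*1/(156*(-57 + 78)) = 0*(1/7840) - 48412/(2*78*21) = 0 - 48412/3276 = 0 - 48412*1/3276 = 0 - 133/9 = -133/9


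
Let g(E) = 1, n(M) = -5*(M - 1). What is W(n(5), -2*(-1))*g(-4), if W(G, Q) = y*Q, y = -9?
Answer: -18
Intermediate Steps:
n(M) = 5 - 5*M (n(M) = -5*(-1 + M) = 5 - 5*M)
W(G, Q) = -9*Q
W(n(5), -2*(-1))*g(-4) = -(-18)*(-1)*1 = -9*2*1 = -18*1 = -18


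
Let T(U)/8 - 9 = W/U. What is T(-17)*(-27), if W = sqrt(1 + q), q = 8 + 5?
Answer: -1944 + 216*sqrt(14)/17 ≈ -1896.5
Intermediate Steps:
q = 13
W = sqrt(14) (W = sqrt(1 + 13) = sqrt(14) ≈ 3.7417)
T(U) = 72 + 8*sqrt(14)/U (T(U) = 72 + 8*(sqrt(14)/U) = 72 + 8*sqrt(14)/U)
T(-17)*(-27) = (72 + 8*sqrt(14)/(-17))*(-27) = (72 + 8*sqrt(14)*(-1/17))*(-27) = (72 - 8*sqrt(14)/17)*(-27) = -1944 + 216*sqrt(14)/17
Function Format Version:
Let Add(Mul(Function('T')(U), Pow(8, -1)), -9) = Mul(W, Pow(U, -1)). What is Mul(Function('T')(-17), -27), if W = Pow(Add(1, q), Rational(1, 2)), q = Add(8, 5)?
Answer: Add(-1944, Mul(Rational(216, 17), Pow(14, Rational(1, 2)))) ≈ -1896.5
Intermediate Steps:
q = 13
W = Pow(14, Rational(1, 2)) (W = Pow(Add(1, 13), Rational(1, 2)) = Pow(14, Rational(1, 2)) ≈ 3.7417)
Function('T')(U) = Add(72, Mul(8, Pow(14, Rational(1, 2)), Pow(U, -1))) (Function('T')(U) = Add(72, Mul(8, Mul(Pow(14, Rational(1, 2)), Pow(U, -1)))) = Add(72, Mul(8, Pow(14, Rational(1, 2)), Pow(U, -1))))
Mul(Function('T')(-17), -27) = Mul(Add(72, Mul(8, Pow(14, Rational(1, 2)), Pow(-17, -1))), -27) = Mul(Add(72, Mul(8, Pow(14, Rational(1, 2)), Rational(-1, 17))), -27) = Mul(Add(72, Mul(Rational(-8, 17), Pow(14, Rational(1, 2)))), -27) = Add(-1944, Mul(Rational(216, 17), Pow(14, Rational(1, 2))))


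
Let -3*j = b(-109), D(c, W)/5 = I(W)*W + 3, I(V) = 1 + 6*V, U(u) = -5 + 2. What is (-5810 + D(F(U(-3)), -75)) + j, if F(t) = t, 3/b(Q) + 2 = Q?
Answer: 18046381/111 ≈ 1.6258e+5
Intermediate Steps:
b(Q) = 3/(-2 + Q)
U(u) = -3
D(c, W) = 15 + 5*W*(1 + 6*W) (D(c, W) = 5*((1 + 6*W)*W + 3) = 5*(W*(1 + 6*W) + 3) = 5*(3 + W*(1 + 6*W)) = 15 + 5*W*(1 + 6*W))
j = 1/111 (j = -1/(-2 - 109) = -1/(-111) = -(-1)/111 = -⅓*(-1/37) = 1/111 ≈ 0.0090090)
(-5810 + D(F(U(-3)), -75)) + j = (-5810 + (15 + 5*(-75)*(1 + 6*(-75)))) + 1/111 = (-5810 + (15 + 5*(-75)*(1 - 450))) + 1/111 = (-5810 + (15 + 5*(-75)*(-449))) + 1/111 = (-5810 + (15 + 168375)) + 1/111 = (-5810 + 168390) + 1/111 = 162580 + 1/111 = 18046381/111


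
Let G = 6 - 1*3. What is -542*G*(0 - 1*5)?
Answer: 8130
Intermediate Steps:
G = 3 (G = 6 - 3 = 3)
-542*G*(0 - 1*5) = -1626*(0 - 1*5) = -1626*(0 - 5) = -1626*(-5) = -542*(-15) = 8130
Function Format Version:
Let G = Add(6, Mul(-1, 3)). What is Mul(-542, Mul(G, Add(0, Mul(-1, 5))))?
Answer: 8130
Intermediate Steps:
G = 3 (G = Add(6, -3) = 3)
Mul(-542, Mul(G, Add(0, Mul(-1, 5)))) = Mul(-542, Mul(3, Add(0, Mul(-1, 5)))) = Mul(-542, Mul(3, Add(0, -5))) = Mul(-542, Mul(3, -5)) = Mul(-542, -15) = 8130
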